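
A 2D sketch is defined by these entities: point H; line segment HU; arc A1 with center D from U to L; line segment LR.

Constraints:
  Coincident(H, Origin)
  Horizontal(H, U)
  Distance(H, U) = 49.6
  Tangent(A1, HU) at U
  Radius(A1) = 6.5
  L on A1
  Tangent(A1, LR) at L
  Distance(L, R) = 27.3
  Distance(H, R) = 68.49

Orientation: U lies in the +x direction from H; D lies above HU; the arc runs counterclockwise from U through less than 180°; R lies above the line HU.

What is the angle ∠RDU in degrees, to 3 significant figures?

158°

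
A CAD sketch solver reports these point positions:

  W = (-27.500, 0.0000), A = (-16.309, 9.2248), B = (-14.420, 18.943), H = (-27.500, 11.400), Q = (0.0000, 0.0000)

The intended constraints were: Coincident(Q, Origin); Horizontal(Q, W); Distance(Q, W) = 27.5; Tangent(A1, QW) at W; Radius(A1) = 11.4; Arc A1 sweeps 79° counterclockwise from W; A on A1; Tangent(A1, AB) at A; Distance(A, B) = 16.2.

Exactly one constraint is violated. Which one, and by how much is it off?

Distance(A, B) = 16.2 — off by 6.30.

Q = (0.00, 0.00) ✓; Q.y = 0.00, W.y = 0.00 ✓; |QW| = 27.50 ✓; ∠(HW, WQ) = 90.00° ✓; |HW| = 11.40 ✓; bearing(H→A) − bearing(H→W) = 79.00° ✓; |HA| = 11.40 ✓; ∠(HA, AB) = 90.00° ✓; |AB| = 9.900 ✗.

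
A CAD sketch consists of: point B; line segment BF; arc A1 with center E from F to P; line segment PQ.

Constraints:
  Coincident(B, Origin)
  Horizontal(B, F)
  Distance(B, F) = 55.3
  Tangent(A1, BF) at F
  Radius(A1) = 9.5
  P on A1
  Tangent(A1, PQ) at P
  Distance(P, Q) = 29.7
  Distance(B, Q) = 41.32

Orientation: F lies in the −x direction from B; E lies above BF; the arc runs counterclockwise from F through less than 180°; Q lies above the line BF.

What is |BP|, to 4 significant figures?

47.74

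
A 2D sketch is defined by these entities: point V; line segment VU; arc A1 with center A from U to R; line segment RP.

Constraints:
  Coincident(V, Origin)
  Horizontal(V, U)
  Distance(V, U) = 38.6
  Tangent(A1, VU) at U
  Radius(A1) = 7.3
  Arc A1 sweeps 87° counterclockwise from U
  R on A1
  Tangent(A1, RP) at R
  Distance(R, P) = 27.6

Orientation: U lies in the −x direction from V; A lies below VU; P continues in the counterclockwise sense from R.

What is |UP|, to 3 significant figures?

35.6

V is at the origin; VU is horizontal with |VU| = 38.6 and U on the −x side, so U = (-38.6, 0.00). A1 meets VU tangentially, so AU is at right angles to VU, so A = U + (0, -7.3) = (-38.6, -7.30). On A1, U sits at bearing 90° from A; an 87° counterclockwise sweep puts R at bearing 177°, so R = A + 7.3·(cos 177°, sin 177°) = (-45.9, -6.92). The tangent condition forces AR to be normal to RP, so RP runs along (−sin 177°, cos 177°); with |RP| = 27.6, P = (-47.3, -34.5). Then |UP| = |P − U| = 35.6.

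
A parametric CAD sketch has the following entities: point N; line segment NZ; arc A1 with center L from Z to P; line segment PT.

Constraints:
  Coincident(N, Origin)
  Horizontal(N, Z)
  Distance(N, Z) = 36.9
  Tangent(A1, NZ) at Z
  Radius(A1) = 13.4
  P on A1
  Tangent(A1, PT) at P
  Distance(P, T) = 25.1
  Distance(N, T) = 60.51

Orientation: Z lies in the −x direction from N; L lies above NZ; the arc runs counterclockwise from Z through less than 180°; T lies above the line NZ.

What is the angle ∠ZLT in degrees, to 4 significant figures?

164.0°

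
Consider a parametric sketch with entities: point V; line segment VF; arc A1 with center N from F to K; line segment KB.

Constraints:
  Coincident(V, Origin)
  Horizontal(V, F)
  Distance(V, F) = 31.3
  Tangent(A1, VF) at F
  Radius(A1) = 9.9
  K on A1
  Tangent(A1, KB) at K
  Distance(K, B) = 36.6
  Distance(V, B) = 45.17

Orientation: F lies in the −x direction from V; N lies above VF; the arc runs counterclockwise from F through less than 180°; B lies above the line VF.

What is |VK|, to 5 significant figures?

22.965

Checks: |NK| = 9.900 ✓; ∠(NK, KB) = 90.00° ✓; |KB| = 36.60 ✓; |VB| = 45.17 ✓.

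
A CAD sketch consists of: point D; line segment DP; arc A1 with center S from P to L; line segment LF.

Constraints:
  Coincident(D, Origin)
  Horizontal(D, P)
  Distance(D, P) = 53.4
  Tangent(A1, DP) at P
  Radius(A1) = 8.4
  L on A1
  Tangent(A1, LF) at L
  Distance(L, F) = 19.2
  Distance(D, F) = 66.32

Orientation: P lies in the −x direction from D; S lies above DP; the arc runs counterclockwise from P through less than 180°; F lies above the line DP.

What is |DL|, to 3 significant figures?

49.2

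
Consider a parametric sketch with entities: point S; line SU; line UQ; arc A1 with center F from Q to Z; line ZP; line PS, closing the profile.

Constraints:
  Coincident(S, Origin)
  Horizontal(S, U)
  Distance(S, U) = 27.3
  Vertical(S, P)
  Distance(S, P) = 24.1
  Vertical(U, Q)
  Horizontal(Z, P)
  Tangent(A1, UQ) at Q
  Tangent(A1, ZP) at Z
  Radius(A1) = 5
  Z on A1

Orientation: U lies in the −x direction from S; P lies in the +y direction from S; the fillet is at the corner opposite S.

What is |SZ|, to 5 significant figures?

32.834

S is at the origin; SU is horizontal with |SU| = 27.3 and U on the −x side, so U = (-27.300, 0.0000). S and P share the same x with |SP| = 24.1 and P on the +y side, so P = (0.0000, 24.100). The virtual corner opposite S is at (-27.300, 24.100). Tangency of A1 to UQ means the radius FQ is perpendicular to UQ and the tangent condition forces FZ to be normal to ZP, with radius 5.0, so the center F sits 5.0 in from both sides at F = (-22.300, 19.100). That places the tangent points at Q = (-27.300, 19.100) on UQ and Z = (-22.300, 24.100) on ZP. Then |SZ| = |Z − S| = 32.834.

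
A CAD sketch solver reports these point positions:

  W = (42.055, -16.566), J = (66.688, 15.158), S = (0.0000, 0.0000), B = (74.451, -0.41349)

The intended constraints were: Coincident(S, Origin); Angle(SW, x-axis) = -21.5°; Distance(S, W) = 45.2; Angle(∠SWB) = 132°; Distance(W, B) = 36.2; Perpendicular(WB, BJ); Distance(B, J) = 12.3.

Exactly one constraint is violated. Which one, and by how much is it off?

Distance(B, J) = 12.3 — off by 5.10.

S = (0.00, 0.00) ✓; SW at -21.50° ✓; |SW| = 45.20 ✓; ∠SWB = 132.0° ✓; |WB| = 36.20 ✓; ∠(WB, BJ) = 90.00° ✓; |BJ| = 17.40 ✗.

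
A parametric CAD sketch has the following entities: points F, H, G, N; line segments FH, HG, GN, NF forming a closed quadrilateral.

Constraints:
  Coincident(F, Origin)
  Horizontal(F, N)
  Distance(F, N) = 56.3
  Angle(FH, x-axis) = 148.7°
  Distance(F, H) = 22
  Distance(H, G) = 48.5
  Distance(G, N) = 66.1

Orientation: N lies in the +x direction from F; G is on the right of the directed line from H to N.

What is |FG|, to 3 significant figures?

33.6

F is at the origin; F and N share the same y with |FN| = 56.3 and N in +x, so N = (56.3, 0). FH runs at 148.7° with |FH| = 22.0, so H = (-18.8, 11.4). G is determined by |HG| = 48.5 and |GN| = 66.1 together: it lies at the intersection of circle(H, 48.5) and circle(N, 66.1). With |HN| = 76.0, the foot of the radical line on HN is 24.7 from H and the perpendicular offset is √(48.5² − 24.7²) = 41.7. Taking the right-of-HN solution: G = (-0.653, -33.5).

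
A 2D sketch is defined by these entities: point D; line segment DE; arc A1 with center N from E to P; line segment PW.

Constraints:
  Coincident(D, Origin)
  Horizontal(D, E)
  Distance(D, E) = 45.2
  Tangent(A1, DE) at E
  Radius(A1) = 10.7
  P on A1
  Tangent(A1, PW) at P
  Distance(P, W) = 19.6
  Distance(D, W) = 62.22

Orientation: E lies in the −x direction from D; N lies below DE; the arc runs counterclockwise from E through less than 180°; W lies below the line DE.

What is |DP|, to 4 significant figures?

57.08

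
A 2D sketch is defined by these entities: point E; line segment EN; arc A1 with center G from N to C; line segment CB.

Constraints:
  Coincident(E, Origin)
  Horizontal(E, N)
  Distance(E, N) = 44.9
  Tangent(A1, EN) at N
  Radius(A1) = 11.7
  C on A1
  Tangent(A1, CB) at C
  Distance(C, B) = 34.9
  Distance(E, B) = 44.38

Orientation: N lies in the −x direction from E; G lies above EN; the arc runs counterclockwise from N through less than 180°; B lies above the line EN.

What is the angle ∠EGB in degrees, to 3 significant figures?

63.2°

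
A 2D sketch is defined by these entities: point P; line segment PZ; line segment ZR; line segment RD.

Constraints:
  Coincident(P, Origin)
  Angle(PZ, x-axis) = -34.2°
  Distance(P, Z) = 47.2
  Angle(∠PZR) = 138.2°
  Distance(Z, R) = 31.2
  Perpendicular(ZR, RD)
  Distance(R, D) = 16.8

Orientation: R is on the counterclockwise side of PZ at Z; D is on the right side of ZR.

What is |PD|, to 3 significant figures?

82.1

∠PZR = 138.2°, so ZR runs at -34.2° + (180° − 138.2°) = 7.60° from the x-axis; with |ZR| = 31.2, R = Z + 31.2·(cos 7.60°, sin 7.60°) = (70.0, -22.4). The perpendicularity gives RD at right angles to ZR; with |RD| = 16.8 on the right of ZR, D = R + 16.8·(0.132, -0.991) = (72.2, -39.1). Then |PD| = |D − P| = 82.1.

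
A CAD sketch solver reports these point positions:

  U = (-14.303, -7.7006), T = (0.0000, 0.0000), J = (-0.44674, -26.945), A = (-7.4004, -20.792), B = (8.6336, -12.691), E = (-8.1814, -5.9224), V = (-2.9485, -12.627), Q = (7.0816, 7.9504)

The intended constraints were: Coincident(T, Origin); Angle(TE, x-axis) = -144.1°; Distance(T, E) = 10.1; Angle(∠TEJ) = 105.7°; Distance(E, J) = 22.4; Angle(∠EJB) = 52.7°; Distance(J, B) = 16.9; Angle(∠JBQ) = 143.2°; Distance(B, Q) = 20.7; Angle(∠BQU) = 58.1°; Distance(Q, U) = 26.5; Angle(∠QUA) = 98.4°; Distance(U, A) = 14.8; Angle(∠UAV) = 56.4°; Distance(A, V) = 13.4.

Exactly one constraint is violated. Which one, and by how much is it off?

Distance(A, V) = 13.4 — off by 4.10.

T = (0.00, 0.00) ✓; TE at -144.1° ✓; |TE| = 10.10 ✓; ∠TEJ = 105.7° ✓; |EJ| = 22.40 ✓; ∠EJB = 52.70° ✓; |JB| = 16.90 ✓; ∠JBQ = 143.2° ✓; |BQ| = 20.70 ✓; ∠BQU = 58.10° ✓; |QU| = 26.50 ✓; ∠QUA = 98.40° ✓; |UA| = 14.80 ✓; ∠UAV = 56.40° ✓; |AV| = 9.300 ✗.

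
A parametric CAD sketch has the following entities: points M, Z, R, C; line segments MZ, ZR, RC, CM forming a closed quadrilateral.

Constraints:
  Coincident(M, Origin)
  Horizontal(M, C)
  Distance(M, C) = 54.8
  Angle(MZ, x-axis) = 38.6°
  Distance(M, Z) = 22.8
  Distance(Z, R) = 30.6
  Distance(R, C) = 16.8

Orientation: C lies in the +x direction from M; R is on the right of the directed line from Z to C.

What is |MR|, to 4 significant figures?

40.29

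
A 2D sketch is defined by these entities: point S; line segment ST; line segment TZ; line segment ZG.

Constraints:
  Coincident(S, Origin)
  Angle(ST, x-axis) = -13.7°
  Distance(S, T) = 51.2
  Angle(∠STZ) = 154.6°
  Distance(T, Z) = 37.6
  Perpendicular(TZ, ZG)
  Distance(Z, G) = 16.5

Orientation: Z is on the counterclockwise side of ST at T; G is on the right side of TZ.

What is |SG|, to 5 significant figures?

92.251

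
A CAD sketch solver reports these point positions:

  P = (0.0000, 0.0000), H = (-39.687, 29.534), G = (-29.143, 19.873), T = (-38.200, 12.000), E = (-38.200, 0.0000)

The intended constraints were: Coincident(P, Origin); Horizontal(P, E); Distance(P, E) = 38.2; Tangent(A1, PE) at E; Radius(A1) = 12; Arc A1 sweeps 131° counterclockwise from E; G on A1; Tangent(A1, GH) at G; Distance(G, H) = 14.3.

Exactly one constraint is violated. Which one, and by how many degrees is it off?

Tangent(A1, GH) at G — off by 6.50°.

P = (0.00, 0.00) ✓; P.y = 0.00, E.y = 0.00 ✓; |PE| = 38.20 ✓; ∠(TE, EP) = 90.00° ✓; |TE| = 12.00 ✓; bearing(T→G) − bearing(T→E) = 131.0° ✓; |TG| = 12.00 ✓; ∠(TG, GH) = 83.50° ✗; |GH| = 14.30 ✓.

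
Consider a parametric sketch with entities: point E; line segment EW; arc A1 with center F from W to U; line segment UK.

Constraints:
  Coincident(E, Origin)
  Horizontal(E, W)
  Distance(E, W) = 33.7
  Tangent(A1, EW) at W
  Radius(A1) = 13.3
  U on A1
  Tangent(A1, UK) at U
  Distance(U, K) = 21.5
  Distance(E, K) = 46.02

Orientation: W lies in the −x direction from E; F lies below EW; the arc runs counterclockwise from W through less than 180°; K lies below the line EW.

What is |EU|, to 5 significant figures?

48.494

E is at the origin; E and W share the same y with |EW| = 33.7 and W on the −x side, so W = (-33.700, 0.0000). Since A1 is tangent to EW there, FW ⟂ EW, so F = W + (0, -13.3) = (-33.700, -13.300). Since FU ⟂ UK (tangency), |FK| = √(13.3² + 21.5²) = 25.281 regardless of where U sits on A1. So K lies on both circle(E, 46.02) and circle(F, 25.281); the below-EW intersection is K = (-26.590, -37.561). U is the foot of the tangent from K: U = (-42.586, -23.196).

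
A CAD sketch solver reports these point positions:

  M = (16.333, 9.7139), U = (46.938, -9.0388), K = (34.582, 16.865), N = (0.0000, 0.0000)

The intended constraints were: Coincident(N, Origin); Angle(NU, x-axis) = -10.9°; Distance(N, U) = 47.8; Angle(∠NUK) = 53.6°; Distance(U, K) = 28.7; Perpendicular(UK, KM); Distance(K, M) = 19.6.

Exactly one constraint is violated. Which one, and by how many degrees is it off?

Perpendicular(UK, KM) — off by 4.10°.

N = (0.00, 0.00) ✓; NU at -10.90° ✓; |NU| = 47.80 ✓; ∠NUK = 53.60° ✓; |UK| = 28.70 ✓; ∠(UK, KM) = 85.90° ✗; |KM| = 19.60 ✓.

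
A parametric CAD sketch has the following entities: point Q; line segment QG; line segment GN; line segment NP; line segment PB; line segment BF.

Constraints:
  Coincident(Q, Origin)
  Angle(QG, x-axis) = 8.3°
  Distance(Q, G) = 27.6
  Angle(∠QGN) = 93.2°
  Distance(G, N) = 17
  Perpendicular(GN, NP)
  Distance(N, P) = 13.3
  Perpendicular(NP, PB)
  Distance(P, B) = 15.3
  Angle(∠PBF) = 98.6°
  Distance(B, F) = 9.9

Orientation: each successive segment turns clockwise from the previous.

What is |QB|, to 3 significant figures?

14.6

Q is at the origin; QG runs at 8.3° with length 27.6, so G = (27.3, 3.98). ∠QGN = 93.2° gives GN at -78.5° from the x-axis; with |GN| = 17.0, N = (30.7, -12.7). GN ⟂ NP, so NP runs at -168°; with |NP| = 13.3, P = (17.7, -15.3). NP ⟂ PB, so PB runs at 102°; with |PB| = 15.3, B = (14.6, -0.333). Then |QB| = |B − Q| = 14.6.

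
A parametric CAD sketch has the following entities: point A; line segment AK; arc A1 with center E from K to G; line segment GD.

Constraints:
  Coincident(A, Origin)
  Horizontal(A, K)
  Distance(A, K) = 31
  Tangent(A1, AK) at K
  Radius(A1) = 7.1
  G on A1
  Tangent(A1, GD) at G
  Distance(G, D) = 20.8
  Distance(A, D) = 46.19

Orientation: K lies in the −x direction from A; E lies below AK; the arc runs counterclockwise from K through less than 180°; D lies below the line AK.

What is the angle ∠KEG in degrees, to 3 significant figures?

94.5°

A is at the origin; AK is horizontal with |AK| = 31.0 and K on the −x side, so K = (-31.0, 0.00). Since A1 is tangent to AK there, EK ⟂ AK, so E = K + (0, -7.1) = (-31.0, -7.10). Since EG ⟂ GD (tangency), |ED| = √(7.1² + 20.8²) = 22.0 regardless of where G sits on A1. So D lies on both circle(A, 46.19) and circle(E, 22.0); the below-AK intersection is D = (-36.4, -28.4). G is the foot of the tangent from D: G = (-38.1, -7.66).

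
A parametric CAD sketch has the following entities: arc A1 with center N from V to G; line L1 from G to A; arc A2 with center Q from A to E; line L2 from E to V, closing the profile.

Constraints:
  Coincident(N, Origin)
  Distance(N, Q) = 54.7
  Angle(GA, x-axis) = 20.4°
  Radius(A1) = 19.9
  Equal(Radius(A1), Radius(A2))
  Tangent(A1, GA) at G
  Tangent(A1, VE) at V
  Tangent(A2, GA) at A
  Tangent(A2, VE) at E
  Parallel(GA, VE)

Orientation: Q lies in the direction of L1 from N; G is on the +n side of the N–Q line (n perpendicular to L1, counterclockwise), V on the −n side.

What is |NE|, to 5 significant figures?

58.207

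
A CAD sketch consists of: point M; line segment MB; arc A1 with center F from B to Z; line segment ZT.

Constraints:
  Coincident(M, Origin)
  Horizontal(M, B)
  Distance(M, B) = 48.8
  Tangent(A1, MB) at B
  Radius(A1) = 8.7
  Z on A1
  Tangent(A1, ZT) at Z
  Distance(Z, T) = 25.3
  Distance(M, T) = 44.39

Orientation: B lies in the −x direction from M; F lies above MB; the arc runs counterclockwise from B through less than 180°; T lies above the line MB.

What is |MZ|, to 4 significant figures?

40.97

Checks: ∠(FB, BM) = 90.00° ✓; |FZ| = 8.700 ✓; ∠(FZ, ZT) = 90.00° ✓; |ZT| = 25.30 ✓; |MT| = 44.39 ✓.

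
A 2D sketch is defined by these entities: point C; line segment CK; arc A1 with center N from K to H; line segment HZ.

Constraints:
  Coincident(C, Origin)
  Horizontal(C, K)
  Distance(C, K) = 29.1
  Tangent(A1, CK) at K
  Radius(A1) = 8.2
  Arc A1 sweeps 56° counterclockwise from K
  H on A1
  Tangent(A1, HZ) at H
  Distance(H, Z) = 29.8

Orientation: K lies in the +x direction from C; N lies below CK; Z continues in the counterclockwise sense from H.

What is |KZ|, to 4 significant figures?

36.78

C is at the origin; CK is horizontal with |CK| = 29.1 and K on the +x side, so K = (29.10, 0.000). The tangent condition forces NK to be normal to CK, so N = K + (0, -8.2) = (29.10, -8.200). On A1, K sits at bearing 90° from N; a 56° counterclockwise sweep puts H at bearing 146°, so H = N + 8.2·(cos 146°, sin 146°) = (22.30, -3.615). Tangency of A1 to HZ means the radius NH is perpendicular to HZ, so HZ runs along (−sin 146°, cos 146°); with |HZ| = 29.8, Z = (5.638, -28.32). Then |KZ| = |Z − K| = 36.78.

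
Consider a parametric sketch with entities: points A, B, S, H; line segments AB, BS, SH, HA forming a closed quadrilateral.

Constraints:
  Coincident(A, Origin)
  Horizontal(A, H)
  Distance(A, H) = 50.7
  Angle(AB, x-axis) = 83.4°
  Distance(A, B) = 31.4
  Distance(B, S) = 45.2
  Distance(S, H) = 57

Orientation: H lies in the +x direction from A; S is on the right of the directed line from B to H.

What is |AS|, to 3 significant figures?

14.1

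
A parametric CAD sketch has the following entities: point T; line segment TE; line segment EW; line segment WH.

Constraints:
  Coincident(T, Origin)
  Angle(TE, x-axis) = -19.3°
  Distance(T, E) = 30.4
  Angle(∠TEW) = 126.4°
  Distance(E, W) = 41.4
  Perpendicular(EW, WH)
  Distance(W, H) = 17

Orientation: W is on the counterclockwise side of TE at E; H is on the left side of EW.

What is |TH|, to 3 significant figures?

59.9

T is at the origin; TE runs at -19.3° with length 30.4, so E = 30.4·(cos -19.3°, sin -19.3°) = (28.7, -10.0). ∠TEW = 126.4°, so EW runs at -19.3° + (180° − 126.4°) = 34.3° from the x-axis; with |EW| = 41.4, W = E + 41.4·(cos 34.3°, sin 34.3°) = (62.9, 13.3). EW ⟂ WH; with |WH| = 17.0 on the left of EW, H = W + 17.0·(-0.564, 0.826) = (53.3, 27.3). Then |TH| = |H − T| = 59.9.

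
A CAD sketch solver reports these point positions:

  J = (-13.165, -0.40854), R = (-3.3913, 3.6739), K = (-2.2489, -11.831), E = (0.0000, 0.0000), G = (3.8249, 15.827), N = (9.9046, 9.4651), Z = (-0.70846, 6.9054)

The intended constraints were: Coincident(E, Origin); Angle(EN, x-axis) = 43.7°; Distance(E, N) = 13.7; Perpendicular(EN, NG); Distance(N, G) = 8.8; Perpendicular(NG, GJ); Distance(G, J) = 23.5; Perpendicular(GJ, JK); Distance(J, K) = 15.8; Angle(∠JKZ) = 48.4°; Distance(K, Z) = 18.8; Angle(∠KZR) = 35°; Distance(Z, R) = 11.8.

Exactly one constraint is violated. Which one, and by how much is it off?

Distance(Z, R) = 11.8 — off by 7.60.

E = (0.00, 0.00) ✓; EN at 43.70° ✓; |EN| = 13.70 ✓; ∠(EN, NG) = 90.00° ✓; |NG| = 8.800 ✓; ∠(NG, GJ) = 90.00° ✓; |GJ| = 23.50 ✓; ∠(GJ, JK) = 90.00° ✓; |JK| = 15.80 ✓; ∠JKZ = 48.40° ✓; |KZ| = 18.80 ✓; ∠KZR = 35.00° ✓; |ZR| = 4.200 ✗.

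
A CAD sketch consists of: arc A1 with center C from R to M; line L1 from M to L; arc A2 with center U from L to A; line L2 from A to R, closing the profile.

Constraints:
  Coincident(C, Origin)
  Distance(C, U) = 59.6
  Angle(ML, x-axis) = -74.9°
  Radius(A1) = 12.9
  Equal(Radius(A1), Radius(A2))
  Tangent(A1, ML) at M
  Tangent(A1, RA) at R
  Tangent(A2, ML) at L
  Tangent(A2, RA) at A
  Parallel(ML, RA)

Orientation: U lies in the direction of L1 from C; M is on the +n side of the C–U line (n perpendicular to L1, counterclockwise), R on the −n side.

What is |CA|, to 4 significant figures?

60.98

The slot axis is L1's direction at -74.9°, so u = (cos -74.9°, sin -74.9°) = (0.2605, -0.9655) and n = (−sin -74.9°, cos -74.9°) = (0.9655, 0.2605). C is at the origin and U lies 59.6 along u from C, so U = 59.6·u = (15.53, -57.54). Tangency of A1 to both parallel lines with radius 12.9 puts M and R at C ± 12.9·n: M = (12.45, 3.361), R = (-12.45, -3.361). Equal radii place L and A the same way about U: L = U + 12.9·n = (27.98, -54.18), A = U − 12.9·n = (3.071, -60.90). Then |CA| = |A − C| = 60.98.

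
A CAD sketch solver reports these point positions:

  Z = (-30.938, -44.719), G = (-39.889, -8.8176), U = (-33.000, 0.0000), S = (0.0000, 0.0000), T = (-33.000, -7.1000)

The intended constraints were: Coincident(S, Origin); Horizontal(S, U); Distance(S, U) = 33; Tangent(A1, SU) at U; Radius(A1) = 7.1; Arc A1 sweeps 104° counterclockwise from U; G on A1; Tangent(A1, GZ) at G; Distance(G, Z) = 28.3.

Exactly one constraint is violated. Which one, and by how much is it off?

Distance(G, Z) = 28.3 — off by 8.70.

S = (0.00, 0.00) ✓; S.y = 0.00, U.y = 0.00 ✓; |SU| = 33.00 ✓; ∠(TU, US) = 90.00° ✓; |TU| = 7.100 ✓; bearing(T→G) − bearing(T→U) = 104.0° ✓; |TG| = 7.100 ✓; ∠(TG, GZ) = 90.00° ✓; |GZ| = 37.00 ✗.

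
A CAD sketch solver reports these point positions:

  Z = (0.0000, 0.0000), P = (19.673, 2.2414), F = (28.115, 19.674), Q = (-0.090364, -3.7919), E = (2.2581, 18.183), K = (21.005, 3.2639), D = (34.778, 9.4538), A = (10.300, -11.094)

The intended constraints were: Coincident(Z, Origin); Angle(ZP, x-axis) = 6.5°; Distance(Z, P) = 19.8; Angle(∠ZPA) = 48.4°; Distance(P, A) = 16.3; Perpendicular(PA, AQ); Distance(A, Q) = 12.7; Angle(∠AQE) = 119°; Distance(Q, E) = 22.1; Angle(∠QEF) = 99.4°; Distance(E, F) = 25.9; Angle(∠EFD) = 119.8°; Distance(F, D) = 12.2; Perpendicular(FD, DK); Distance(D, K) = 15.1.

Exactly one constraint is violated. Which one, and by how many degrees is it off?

Perpendicular(FD, DK) — off by 8.90°.

Z = (0.00, 0.00) ✓; ZP at 6.500° ✓; |ZP| = 19.80 ✓; ∠ZPA = 48.40° ✓; |PA| = 16.30 ✓; ∠(PA, AQ) = 90.00° ✓; |AQ| = 12.70 ✓; ∠AQE = 119.0° ✓; |QE| = 22.10 ✓; ∠QEF = 99.40° ✓; |EF| = 25.90 ✓; ∠EFD = 119.8° ✓; |FD| = 12.20 ✓; ∠(FD, DK) = 98.90° ✗; |DK| = 15.10 ✓.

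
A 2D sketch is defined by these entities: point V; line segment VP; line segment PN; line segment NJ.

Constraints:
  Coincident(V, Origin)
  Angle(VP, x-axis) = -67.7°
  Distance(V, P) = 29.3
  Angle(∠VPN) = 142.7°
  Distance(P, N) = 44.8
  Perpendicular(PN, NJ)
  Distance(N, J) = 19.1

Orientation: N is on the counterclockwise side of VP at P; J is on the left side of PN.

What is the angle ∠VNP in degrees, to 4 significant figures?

14.61°

V is at the origin; VP runs at -67.7° with length 29.3, so P = 29.3·(cos -67.7°, sin -67.7°) = (11.12, -27.11). ∠VPN = 142.7°, so PN runs at -67.7° + (180° − 142.7°) = -30.40° from the x-axis; with |PN| = 44.8, N = P + 44.8·(cos -30.40°, sin -30.40°) = (49.76, -49.78). Then cos ∠VNP = NV·NP / (|NV||NP|), giving 14.61°.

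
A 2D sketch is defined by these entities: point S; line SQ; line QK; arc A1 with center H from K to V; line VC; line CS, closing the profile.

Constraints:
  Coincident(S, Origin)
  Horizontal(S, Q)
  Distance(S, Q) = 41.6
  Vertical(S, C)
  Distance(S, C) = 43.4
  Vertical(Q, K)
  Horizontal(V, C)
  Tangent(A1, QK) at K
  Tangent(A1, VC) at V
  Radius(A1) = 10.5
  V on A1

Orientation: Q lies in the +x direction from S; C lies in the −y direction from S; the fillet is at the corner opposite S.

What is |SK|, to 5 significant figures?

53.037

The virtual corner opposite S is at (41.600, -43.400). A1 meets QK tangentially, so HK is at right angles to QK and since A1 is tangent to VC there, HV ⟂ VC, with radius 10.5, so the center H sits 10.5 in from both sides at H = (31.100, -32.900). That places the tangent points at K = (41.600, -32.900) on QK and V = (31.100, -43.400) on VC. Then |SK| = |K − S| = 53.037.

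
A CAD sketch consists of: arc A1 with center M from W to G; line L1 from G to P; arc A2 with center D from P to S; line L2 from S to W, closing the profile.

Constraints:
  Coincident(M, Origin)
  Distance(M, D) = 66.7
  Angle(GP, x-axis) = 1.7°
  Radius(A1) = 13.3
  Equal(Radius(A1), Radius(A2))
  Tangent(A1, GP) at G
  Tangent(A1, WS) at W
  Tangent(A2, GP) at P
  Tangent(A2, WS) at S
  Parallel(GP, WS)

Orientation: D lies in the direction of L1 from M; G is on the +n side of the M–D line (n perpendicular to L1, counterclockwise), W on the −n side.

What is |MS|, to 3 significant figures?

68.0

Tangency of A1 to both parallel lines with radius 13.3 puts G and W at M ± 13.3·n: G = (-0.395, 13.3), W = (0.395, -13.3). Equal radii place P and S the same way about D: P = D + 13.3·n = (66.3, 15.3), S = D − 13.3·n = (67.1, -11.3). Then |MS| = |S − M| = 68.0.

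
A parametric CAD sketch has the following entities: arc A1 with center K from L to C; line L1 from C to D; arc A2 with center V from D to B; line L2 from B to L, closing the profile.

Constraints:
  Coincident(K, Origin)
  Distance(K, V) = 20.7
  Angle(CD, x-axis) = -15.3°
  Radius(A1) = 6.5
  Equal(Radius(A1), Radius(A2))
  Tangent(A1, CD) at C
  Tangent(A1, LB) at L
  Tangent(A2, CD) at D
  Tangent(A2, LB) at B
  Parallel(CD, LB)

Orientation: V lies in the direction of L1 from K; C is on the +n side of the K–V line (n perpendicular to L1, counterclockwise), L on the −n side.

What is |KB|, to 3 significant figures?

21.7

The slot axis is L1's direction at -15.3°, so u = (cos -15.3°, sin -15.3°) = (0.965, -0.264) and n = (−sin -15.3°, cos -15.3°) = (0.264, 0.965). K is at the origin and V lies 20.7 along u from K, so V = 20.7·u = (20.0, -5.46). Tangency of A1 to both parallel lines with radius 6.5 puts C and L at K ± 6.5·n: C = (1.72, 6.27), L = (-1.72, -6.27). Equal radii place D and B the same way about V: D = V + 6.5·n = (21.7, 0.807), B = V − 6.5·n = (18.3, -11.7). Then |KB| = |B − K| = 21.7.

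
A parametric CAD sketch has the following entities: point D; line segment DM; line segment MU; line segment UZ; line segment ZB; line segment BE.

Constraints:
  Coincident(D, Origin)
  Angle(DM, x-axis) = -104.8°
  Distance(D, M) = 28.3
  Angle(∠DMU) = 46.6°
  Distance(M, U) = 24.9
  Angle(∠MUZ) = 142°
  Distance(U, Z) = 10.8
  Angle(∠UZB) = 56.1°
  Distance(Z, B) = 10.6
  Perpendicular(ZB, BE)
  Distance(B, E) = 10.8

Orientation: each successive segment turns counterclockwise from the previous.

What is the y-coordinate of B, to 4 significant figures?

-7.462

D is at the origin; DM runs at -104.8° with length 28.3, so M = (-7.229, -27.36). ∠DMU = 46.6° gives MU at 28.60° from the x-axis; with |MU| = 24.9, U = (14.63, -15.44). ∠MUZ = 142.0° gives UZ at 66.60° from the x-axis; with |UZ| = 10.8, Z = (18.92, -5.530). ∠UZB = 56.1° gives ZB at -169.5° from the x-axis; with |ZB| = 10.6, B = (8.499, -7.462). So B.y = -7.462.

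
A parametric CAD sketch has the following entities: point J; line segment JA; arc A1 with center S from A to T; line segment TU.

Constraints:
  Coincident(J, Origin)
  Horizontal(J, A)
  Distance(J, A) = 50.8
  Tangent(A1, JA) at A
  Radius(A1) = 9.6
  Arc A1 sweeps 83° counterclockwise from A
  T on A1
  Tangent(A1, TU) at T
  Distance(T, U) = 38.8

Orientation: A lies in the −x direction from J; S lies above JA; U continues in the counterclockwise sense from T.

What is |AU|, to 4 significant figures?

49.06

On A1, A sits at bearing -90° from S; an 83° counterclockwise sweep puts T at bearing -7°, so T = S + 9.6·(cos -7°, sin -7°) = (-41.27, 8.430). Tangency of A1 to TU means the radius ST is perpendicular to TU, so TU runs along (−sin -7°, cos -7°); with |TU| = 38.8, U = (-36.54, 46.94). Then |AU| = |U − A| = 49.06.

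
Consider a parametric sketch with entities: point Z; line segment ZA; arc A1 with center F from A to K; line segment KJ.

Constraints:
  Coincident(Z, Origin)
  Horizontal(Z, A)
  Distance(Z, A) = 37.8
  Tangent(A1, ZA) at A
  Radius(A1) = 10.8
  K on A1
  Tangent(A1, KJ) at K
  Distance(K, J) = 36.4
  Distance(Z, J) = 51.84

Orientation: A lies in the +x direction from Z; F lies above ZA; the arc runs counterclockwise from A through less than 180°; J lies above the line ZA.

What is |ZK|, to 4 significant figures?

49.48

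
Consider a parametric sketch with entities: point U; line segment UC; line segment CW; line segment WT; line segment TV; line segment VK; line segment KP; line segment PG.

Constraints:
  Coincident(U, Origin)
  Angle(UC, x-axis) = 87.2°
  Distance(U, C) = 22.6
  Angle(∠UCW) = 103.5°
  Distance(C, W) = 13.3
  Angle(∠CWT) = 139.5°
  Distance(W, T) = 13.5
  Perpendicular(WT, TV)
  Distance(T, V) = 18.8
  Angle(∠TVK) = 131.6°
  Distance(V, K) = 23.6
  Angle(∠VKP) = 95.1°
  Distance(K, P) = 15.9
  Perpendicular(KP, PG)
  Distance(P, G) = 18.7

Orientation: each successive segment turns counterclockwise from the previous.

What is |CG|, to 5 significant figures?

7.3378

U is at the origin; UC runs at 87.2° with length 22.6, so C = (1.1040, 22.573). ∠UCW = 103.5° gives CW at 163.70° from the x-axis; with |CW| = 13.3, W = (-11.661, 26.306). ∠CWT = 139.5° gives WT at -155.80° from the x-axis; with |WT| = 13.5, T = (-23.975, 20.772). WT is perpendicular to TV, so TV runs at -65.800°; with |TV| = 18.8, V = (-16.268, 3.6241). ∠TVK = 131.6° gives VK at -17.400° from the x-axis; with |VK| = 23.6, K = (6.2516, -3.4333). ∠VKP = 95.1° gives KP at 67.500° from the x-axis; with |KP| = 15.9, P = (12.336, 11.256). KP ⟂ PG, so PG runs at 157.50°; with |PG| = 18.7, G = (-4.9403, 18.413). Then |CG| = |G − C| = 7.3378.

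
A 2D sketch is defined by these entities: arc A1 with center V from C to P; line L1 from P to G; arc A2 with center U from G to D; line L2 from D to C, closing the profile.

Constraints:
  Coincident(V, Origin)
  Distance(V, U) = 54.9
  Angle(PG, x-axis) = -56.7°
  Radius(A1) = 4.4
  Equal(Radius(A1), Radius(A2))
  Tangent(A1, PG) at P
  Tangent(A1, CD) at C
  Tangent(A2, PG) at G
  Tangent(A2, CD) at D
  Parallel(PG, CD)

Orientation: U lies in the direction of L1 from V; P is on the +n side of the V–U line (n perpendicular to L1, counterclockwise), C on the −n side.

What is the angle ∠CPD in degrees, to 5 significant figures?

80.893°

Tangency of A1 to both parallel lines with radius 4.4 puts P and C at V ± 4.4·n: P = (3.6776, 2.4157), C = (-3.6776, -2.4157). Equal radii place G and D the same way about U: G = U + 4.4·n = (33.819, -43.470), D = U − 4.4·n = (26.464, -48.302). Then cos ∠CPD = PC·PD / (|PC||PD|), giving 80.893°.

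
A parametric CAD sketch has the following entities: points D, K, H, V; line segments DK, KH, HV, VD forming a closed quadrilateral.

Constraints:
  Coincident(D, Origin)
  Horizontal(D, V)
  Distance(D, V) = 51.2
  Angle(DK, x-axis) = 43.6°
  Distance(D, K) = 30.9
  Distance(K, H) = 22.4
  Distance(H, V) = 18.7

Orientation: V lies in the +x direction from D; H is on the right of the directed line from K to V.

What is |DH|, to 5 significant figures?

32.577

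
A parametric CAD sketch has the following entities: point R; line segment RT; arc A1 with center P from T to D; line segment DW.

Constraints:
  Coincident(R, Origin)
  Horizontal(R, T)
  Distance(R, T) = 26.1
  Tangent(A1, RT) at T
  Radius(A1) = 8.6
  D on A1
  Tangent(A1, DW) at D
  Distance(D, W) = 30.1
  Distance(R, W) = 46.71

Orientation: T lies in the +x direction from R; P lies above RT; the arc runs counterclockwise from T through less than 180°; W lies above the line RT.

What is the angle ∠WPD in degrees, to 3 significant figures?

74.1°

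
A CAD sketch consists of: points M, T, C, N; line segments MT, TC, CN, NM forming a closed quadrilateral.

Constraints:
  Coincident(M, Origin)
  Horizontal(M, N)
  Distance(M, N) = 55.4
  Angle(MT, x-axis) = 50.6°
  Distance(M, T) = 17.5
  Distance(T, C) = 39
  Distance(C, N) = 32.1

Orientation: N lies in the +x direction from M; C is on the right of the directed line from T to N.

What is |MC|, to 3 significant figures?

36.7

M is at the origin; M and N share the same y with |MN| = 55.4 and N in +x, so N = (55.4, 0). MT runs at 50.6° with |MT| = 17.5, so T = (11.1, 13.5). C is determined by |TC| = 39.0 and |CN| = 32.1 together: it lies at the intersection of circle(T, 39.0) and circle(N, 32.1). With |TN| = 46.3, the foot of the radical line on TN is 28.5 from T and the perpendicular offset is √(39.0² − 28.5²) = 26.7. Taking the right-of-TN solution: C = (30.5, -20.3).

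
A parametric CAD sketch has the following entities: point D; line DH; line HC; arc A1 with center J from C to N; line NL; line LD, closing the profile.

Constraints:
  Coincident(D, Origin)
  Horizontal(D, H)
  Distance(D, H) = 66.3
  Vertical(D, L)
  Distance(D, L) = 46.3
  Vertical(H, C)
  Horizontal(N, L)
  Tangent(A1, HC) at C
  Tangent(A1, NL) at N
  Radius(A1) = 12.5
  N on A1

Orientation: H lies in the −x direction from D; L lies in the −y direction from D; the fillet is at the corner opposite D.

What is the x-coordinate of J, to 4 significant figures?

-53.80

D is at the origin; DH is horizontal with |DH| = 66.3 and H on the −x side, so H = (-66.30, 0.000). DL is vertical with |DL| = 46.3 and L on the −y side, so L = (0.000, -46.30). The virtual corner opposite D is at (-66.30, -46.30). Since A1 is tangent to HC there, JC ⟂ HC and the tangent condition forces JN to be normal to NL, with radius 12.5, so the center J sits 12.5 in from both sides at J = (-53.80, -33.80). So J.x = -53.80.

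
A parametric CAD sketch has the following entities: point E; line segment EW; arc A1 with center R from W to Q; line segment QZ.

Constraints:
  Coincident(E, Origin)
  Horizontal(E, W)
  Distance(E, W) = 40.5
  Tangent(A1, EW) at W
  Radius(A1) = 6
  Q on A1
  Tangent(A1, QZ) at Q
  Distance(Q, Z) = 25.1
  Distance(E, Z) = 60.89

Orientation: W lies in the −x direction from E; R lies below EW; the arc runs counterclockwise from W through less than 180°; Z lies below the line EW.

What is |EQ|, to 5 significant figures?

46.376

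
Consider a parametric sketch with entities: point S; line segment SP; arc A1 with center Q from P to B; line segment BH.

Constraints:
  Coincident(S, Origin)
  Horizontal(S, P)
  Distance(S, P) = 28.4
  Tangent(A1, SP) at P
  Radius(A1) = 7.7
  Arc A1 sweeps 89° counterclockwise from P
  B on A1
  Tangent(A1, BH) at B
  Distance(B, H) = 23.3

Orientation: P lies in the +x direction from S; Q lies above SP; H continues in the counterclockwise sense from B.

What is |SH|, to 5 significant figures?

47.803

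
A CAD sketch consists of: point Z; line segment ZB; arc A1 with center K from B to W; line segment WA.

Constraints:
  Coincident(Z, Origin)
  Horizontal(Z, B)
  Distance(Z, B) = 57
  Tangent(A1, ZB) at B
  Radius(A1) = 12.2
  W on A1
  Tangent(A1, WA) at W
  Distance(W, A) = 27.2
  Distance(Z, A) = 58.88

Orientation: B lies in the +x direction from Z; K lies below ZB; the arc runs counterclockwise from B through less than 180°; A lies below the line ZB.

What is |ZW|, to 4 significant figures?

46.35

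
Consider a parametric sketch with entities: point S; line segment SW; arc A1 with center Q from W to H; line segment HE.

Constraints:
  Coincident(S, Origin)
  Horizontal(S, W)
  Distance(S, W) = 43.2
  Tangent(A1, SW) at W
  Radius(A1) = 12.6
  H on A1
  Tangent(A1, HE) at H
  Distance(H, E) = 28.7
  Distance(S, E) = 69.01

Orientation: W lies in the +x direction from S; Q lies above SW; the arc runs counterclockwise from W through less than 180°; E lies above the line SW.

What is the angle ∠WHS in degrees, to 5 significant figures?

32.701°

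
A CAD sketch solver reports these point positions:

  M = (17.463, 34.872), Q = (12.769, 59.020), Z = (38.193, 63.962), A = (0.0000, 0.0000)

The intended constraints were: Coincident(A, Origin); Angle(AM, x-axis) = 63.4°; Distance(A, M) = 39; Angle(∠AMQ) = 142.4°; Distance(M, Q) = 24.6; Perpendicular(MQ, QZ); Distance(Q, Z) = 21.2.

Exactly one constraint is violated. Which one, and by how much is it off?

Distance(Q, Z) = 21.2 — off by 4.70.

A = (0.00, 0.00) ✓; AM at 63.40° ✓; |AM| = 39.00 ✓; ∠AMQ = 142.4° ✓; |MQ| = 24.60 ✓; ∠(MQ, QZ) = 90.00° ✓; |QZ| = 25.90 ✗.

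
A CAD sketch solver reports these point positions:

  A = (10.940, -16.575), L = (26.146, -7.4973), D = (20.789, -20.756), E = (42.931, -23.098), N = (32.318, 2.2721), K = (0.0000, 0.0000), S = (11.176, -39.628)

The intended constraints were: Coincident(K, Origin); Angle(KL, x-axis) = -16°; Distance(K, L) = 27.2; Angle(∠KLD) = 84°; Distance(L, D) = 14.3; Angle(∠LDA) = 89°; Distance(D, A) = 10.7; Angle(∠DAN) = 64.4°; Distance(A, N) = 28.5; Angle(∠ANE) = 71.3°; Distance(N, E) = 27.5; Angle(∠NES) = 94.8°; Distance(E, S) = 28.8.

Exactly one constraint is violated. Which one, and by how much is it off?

Distance(E, S) = 28.8 — off by 7.00.

K = (0.00, 0.00) ✓; KL at -16.00° ✓; |KL| = 27.20 ✓; ∠KLD = 84.00° ✓; |LD| = 14.30 ✓; ∠LDA = 89.00° ✓; |DA| = 10.70 ✓; ∠DAN = 64.40° ✓; |AN| = 28.50 ✓; ∠ANE = 71.30° ✓; |NE| = 27.50 ✓; ∠NES = 94.80° ✓; |ES| = 35.80 ✗.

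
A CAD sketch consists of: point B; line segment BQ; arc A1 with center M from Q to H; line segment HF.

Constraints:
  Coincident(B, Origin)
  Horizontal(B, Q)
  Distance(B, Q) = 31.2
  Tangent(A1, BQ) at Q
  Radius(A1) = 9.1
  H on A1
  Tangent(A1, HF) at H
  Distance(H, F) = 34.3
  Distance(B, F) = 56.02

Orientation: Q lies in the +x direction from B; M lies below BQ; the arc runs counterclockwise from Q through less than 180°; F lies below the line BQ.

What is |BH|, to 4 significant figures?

25.67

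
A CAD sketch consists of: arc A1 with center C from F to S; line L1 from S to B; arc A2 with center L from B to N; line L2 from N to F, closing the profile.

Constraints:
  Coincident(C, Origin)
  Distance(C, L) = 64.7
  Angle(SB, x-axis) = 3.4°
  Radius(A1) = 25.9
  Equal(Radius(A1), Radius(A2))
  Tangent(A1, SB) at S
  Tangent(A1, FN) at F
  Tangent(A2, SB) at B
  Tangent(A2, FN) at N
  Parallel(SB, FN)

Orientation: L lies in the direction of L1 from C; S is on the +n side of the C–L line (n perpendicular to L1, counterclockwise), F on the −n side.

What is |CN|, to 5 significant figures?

69.691

Tangency of A1 to both parallel lines with radius 25.9 puts S and F at C ± 25.9·n: S = (-1.5360, 25.854), F = (1.5360, -25.854). Equal radii place B and N the same way about L: B = L + 25.9·n = (63.050, 29.692), N = L − 25.9·n = (66.122, -22.017). Then |CN| = |N − C| = 69.691.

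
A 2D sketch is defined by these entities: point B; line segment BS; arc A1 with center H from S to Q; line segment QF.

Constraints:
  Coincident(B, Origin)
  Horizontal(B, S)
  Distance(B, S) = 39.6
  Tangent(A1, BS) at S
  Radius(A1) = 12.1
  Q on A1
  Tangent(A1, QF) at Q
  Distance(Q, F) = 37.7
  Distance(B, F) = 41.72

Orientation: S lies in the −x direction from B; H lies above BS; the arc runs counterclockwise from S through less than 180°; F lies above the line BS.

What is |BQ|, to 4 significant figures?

29.58

B is at the origin; B and S share the same y with |BS| = 39.6 and S on the −x side, so S = (-39.60, 0.000). Since A1 is tangent to BS there, HS ⟂ BS, so H = S + (0, 12.1) = (-39.60, 12.10). Since HQ ⟂ QF (tangency), |HF| = √(12.1² + 37.7²) = 39.59 regardless of where Q sits on A1. So F lies on both circle(B, 41.72) and circle(H, 39.59); the above-BS intersection is F = (-11.58, 40.08). Q is the foot of the tangent from F: Q = (-28.84, 6.561).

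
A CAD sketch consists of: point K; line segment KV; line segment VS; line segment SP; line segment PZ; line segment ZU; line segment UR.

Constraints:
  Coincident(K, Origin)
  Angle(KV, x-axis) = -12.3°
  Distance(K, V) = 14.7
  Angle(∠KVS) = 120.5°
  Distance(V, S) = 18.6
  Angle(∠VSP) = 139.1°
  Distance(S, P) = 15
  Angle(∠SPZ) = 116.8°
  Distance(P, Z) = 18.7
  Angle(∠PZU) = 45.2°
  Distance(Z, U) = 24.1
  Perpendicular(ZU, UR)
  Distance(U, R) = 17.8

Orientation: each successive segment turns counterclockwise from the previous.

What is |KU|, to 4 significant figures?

21.08

K is at the origin; KV runs at -12.3° with length 14.7, so V = (14.36, -3.132). ∠KVS = 120.5° gives VS at 47.20° from the x-axis; with |VS| = 18.6, S = (27.00, 10.52). ∠VSP = 139.1° gives SP at 88.10° from the x-axis; with |SP| = 15.0, P = (27.50, 25.51). ∠SPZ = 116.8° gives PZ at 151.3° from the x-axis; with |PZ| = 18.7, Z = (11.09, 34.49). ∠PZU = 45.2° gives ZU at -73.90° from the x-axis; with |ZU| = 24.1, U = (17.78, 11.33). Then |KU| = |U − K| = 21.08.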